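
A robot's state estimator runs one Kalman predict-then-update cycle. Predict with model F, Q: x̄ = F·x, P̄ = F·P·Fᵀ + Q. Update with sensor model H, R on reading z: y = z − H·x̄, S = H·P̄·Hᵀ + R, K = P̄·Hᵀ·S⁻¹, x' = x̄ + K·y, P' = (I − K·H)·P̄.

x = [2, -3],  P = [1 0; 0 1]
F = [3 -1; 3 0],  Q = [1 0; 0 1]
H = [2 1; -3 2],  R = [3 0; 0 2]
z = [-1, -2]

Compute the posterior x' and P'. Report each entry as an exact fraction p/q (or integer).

x̄ = F·x = [9, 6]
P̄ = F·P·Fᵀ + Q = [11 9; 9 10]
y = z − H·x̄ = [-25, 13]
S = H·P̄·Hᵀ + R = [93 -37; -37 33]
K = P̄·Hᵀ·S⁻¹ = [117/425 -62/425; 133/340 77/340]
x' = x̄ + K·y = [94/425, -71/85]
P' = (I − K·H)·P̄ = [118/425 23/85; 23/85 43/68]

x' = [94/425, -71/85]
P' = [118/425 23/85; 23/85 43/68]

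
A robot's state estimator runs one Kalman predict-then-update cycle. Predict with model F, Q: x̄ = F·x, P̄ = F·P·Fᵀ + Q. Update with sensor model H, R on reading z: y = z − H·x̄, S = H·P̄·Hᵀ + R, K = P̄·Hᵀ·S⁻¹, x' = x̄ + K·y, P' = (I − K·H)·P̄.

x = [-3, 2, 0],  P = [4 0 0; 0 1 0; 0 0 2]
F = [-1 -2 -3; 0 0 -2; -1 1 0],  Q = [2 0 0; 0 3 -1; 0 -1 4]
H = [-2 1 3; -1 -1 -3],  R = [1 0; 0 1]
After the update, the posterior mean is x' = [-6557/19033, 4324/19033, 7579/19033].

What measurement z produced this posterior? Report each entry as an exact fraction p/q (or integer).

x̄ = F·x = [-1, 0, 5]
P̄ = F·P·Fᵀ + Q = [28 12 2; 12 11 -1; 2 -1 9]
S = H·P̄·Hᵀ + R = [127 -12; -12 151]
K = P̄·Hᵀ·S⁻¹ = [-6290/19033 -6298/19033; -2656/19033 -2732/19033; 2986/19033 -3292/19033]
x' − x̄ = [12476/19033, 4324/19033, -87586/19033] = K·y
y = (KᵀK)⁻¹·Kᵀ·(x' − x̄) = [-15, 13]
z = y + H·x̄ = [-15, 13] + [17, -14] = [2, -1]

z = [2, -1]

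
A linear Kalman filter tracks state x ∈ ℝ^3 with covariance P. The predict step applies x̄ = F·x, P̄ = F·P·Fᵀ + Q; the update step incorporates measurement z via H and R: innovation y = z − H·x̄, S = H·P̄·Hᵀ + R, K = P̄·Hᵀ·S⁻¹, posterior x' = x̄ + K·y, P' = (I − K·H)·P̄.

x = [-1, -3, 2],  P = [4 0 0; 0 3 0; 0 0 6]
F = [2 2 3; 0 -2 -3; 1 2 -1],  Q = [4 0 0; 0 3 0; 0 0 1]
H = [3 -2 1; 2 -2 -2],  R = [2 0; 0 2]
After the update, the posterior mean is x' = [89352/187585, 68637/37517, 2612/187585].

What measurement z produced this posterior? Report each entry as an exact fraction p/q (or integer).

x̄ = F·x = [-2, 0, -9]
P̄ = F·P·Fᵀ + Q = [86 -66 2; -66 69 6; 2 6 23]
S = H·P̄·Hᵀ + R = [1855 1410; 1410 1274]
K = P̄·Hᵀ·S⁻¹ = [38204/187585 378/37517; -2280/37517 -5781/37517; 48899/187585 -12414/37517]
x' − x̄ = [464522/187585, 68637/37517, 1690877/187585] = K·y
y = (KᵀK)⁻¹·Kᵀ·(x' − x̄) = [13, -17]
z = y + H·x̄ = [13, -17] + [-15, 14] = [-2, -3]

z = [-2, -3]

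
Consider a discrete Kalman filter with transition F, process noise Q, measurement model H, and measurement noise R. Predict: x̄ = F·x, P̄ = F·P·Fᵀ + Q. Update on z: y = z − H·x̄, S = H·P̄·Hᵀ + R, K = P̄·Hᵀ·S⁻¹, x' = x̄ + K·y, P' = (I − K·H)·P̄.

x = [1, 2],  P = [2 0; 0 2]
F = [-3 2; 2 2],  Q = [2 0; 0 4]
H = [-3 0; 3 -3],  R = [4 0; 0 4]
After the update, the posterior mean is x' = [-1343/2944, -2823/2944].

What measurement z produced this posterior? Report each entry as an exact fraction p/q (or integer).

z = [2, 2]

x̄ = F·x = [1, 6]
P̄ = F·P·Fᵀ + Q = [28 -4; -4 20]
S = H·P̄·Hᵀ + R = [256 -288; -288 508]
K = P̄·Hᵀ·S⁻¹ = [-939/2944 3/368; -915/2944 -117/368]
x' − x̄ = [-4287/2944, -20487/2944] = K·y
y = (KᵀK)⁻¹·Kᵀ·(x' − x̄) = [5, 17]
z = y + H·x̄ = [5, 17] + [-3, -15] = [2, 2]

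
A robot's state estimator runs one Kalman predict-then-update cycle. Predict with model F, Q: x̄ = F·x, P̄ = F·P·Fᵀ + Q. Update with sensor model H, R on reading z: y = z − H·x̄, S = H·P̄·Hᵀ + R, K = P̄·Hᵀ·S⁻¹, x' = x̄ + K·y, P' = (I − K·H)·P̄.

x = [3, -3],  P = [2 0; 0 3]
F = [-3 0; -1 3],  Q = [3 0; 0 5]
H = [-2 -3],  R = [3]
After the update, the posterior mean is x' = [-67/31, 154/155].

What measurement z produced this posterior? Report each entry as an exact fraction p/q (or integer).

z = [1]

x̄ = F·x = [-9, -12]
P̄ = F·P·Fᵀ + Q = [21 6; 6 34]
S = H·P̄·Hᵀ + R = [465]
K = P̄·Hᵀ·S⁻¹ = [-4/31; -38/155]
x' − x̄ = [212/31, 2014/155] = K·y
y = (KᵀK)⁻¹·Kᵀ·(x' − x̄) = [-53]
z = y + H·x̄ = [-53] + [54] = [1]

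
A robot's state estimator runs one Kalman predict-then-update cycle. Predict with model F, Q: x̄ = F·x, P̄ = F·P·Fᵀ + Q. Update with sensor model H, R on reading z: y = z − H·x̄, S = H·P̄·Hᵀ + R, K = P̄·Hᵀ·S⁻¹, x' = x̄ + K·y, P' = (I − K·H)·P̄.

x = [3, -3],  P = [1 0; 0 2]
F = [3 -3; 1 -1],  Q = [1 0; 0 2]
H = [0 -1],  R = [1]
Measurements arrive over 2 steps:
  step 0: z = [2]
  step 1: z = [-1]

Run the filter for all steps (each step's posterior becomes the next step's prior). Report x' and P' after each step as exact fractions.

step 0: x̄ = F·x = [18, 6]
step 0: P̄ = F·P·Fᵀ + Q = [28 9; 9 5]
step 0: y = z − H·x̄ = [8]
step 0: S = H·P̄·Hᵀ + R = [6]
step 0: K = P̄·Hᵀ·S⁻¹ = [-3/2; -5/6]
step 0: x' = x̄ + K·y = [6, -2/3]
step 0: P' = (I − K·H)·P̄ = [29/2 3/2; 3/2 5/6]
step 1: x̄ = F·x = [20, 20/3]
step 1: P̄ = F·P·Fᵀ + Q = [112 37; 37 43/3]
step 1: y = z − H·x̄ = [17/3]
step 1: S = H·P̄·Hᵀ + R = [46/3]
step 1: K = P̄·Hᵀ·S⁻¹ = [-111/46; -43/46]
step 1: x' = x̄ + K·y = [291/46, 63/46]
step 1: P' = (I − K·H)·P̄ = [1045/46 111/46; 111/46 43/46]

step 0: x' = [6, -2/3], P' = [29/2 3/2; 3/2 5/6]
step 1: x' = [291/46, 63/46], P' = [1045/46 111/46; 111/46 43/46]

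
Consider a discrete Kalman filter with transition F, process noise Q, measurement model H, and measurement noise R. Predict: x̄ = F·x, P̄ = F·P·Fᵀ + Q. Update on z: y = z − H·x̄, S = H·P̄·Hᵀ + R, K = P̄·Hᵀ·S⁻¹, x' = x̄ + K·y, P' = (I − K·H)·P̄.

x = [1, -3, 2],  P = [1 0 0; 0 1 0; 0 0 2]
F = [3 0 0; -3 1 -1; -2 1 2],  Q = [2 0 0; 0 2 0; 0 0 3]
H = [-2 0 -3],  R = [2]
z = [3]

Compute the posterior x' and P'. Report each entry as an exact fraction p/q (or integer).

x̄ = F·x = [3, -8, -1]
P̄ = F·P·Fᵀ + Q = [11 -9 -6; -9 14 3; -6 3 16]
y = z − H·x̄ = [6]
S = H·P̄·Hᵀ + R = [118]
K = P̄·Hᵀ·S⁻¹ = [-2/59; 9/118; -18/59]
x' = x̄ + K·y = [165/59, -445/59, -167/59]
P' = (I − K·H)·P̄ = [641/59 -513/59 -426/59; -513/59 1571/118 339/59; -426/59 339/59 296/59]

x' = [165/59, -445/59, -167/59]
P' = [641/59 -513/59 -426/59; -513/59 1571/118 339/59; -426/59 339/59 296/59]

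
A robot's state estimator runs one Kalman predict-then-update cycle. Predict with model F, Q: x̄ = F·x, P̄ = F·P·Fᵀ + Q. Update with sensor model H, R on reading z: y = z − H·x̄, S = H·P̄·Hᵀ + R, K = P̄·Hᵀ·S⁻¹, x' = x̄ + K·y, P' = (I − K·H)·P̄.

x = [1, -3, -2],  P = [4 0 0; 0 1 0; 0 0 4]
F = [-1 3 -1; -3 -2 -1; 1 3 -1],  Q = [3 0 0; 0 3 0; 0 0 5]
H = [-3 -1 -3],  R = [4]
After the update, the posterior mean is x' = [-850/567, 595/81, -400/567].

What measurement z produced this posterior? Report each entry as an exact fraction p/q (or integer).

z = [-1]

x̄ = F·x = [-8, 5, -6]
P̄ = F·P·Fᵀ + Q = [20 10 9; 10 47 -14; 9 -14 22]
S = H·P̄·Hᵀ + R = [567]
K = P̄·Hᵀ·S⁻¹ = [-97/567; -5/81; -79/567]
x' − x̄ = [3686/567, 190/81, 3002/567] = K·y
y = (KᵀK)⁻¹·Kᵀ·(x' − x̄) = [-38]
z = y + H·x̄ = [-38] + [37] = [-1]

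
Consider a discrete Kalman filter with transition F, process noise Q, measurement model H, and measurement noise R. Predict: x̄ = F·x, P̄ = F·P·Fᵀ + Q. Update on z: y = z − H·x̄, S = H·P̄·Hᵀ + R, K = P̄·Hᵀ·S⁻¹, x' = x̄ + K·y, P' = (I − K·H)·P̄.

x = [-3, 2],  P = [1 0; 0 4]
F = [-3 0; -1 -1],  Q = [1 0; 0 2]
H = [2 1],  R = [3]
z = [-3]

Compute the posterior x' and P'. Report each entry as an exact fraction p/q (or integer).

x' = [26/31, -112/31]
P' = [91/62 -113/62; -113/62 265/62]

x̄ = F·x = [9, 1]
P̄ = F·P·Fᵀ + Q = [10 3; 3 7]
y = z − H·x̄ = [-22]
S = H·P̄·Hᵀ + R = [62]
K = P̄·Hᵀ·S⁻¹ = [23/62; 13/62]
x' = x̄ + K·y = [26/31, -112/31]
P' = (I − K·H)·P̄ = [91/62 -113/62; -113/62 265/62]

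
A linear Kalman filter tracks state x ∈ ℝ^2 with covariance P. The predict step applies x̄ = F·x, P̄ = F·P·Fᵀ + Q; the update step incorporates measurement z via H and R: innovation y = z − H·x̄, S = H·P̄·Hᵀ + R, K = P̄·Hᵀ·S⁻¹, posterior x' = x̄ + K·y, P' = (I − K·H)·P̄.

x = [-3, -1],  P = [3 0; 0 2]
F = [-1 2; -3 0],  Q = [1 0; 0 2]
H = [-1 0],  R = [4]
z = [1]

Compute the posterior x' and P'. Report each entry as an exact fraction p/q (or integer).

x' = [-1/2, 63/8]
P' = [3 9/4; 9/4 383/16]

x̄ = F·x = [1, 9]
P̄ = F·P·Fᵀ + Q = [12 9; 9 29]
y = z − H·x̄ = [2]
S = H·P̄·Hᵀ + R = [16]
K = P̄·Hᵀ·S⁻¹ = [-3/4; -9/16]
x' = x̄ + K·y = [-1/2, 63/8]
P' = (I − K·H)·P̄ = [3 9/4; 9/4 383/16]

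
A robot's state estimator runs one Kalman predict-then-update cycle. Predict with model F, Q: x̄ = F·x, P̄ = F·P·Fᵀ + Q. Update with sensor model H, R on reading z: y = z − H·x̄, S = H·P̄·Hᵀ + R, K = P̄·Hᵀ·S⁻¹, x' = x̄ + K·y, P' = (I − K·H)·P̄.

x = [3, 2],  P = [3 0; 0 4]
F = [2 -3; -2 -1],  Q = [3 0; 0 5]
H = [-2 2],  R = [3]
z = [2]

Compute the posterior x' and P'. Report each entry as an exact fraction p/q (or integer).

x' = [-612/97, -524/97]
P' = [1479/97 1428/97; 1428/97 1449/97]

x̄ = F·x = [0, -8]
P̄ = F·P·Fᵀ + Q = [51 0; 0 21]
y = z − H·x̄ = [18]
S = H·P̄·Hᵀ + R = [291]
K = P̄·Hᵀ·S⁻¹ = [-34/97; 14/97]
x' = x̄ + K·y = [-612/97, -524/97]
P' = (I − K·H)·P̄ = [1479/97 1428/97; 1428/97 1449/97]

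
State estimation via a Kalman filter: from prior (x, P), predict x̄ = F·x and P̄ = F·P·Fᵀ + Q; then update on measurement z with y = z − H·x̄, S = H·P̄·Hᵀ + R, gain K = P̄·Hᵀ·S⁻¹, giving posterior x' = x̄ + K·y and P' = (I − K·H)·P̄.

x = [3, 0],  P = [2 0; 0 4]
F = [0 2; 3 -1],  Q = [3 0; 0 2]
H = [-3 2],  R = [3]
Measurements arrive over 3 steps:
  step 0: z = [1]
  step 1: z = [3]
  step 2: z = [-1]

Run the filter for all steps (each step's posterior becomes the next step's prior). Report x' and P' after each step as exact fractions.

step 0: x' = [1241/366, 345/61], P' = [1625/366 388/61; 388/61 600/61]
step 1: x' = [-1863/6610, 2922/3305], P' = [65151/13220 89487/13220; 89487/13220 131649/13220]
step 2: x' = [-1049244/670645, -3895357/1341290], P' = [3650316/670645 5043654/670645; 5043654/670645 14826597/1341290]

step 0: x̄ = F·x = [0, 9]
step 0: P̄ = F·P·Fᵀ + Q = [19 -8; -8 24]
step 0: y = z − H·x̄ = [-17]
step 0: S = H·P̄·Hᵀ + R = [366]
step 0: K = P̄·Hᵀ·S⁻¹ = [-73/366; 12/61]
step 0: x' = x̄ + K·y = [1241/366, 345/61]
step 0: P' = (I − K·H)·P̄ = [1625/366 388/61; 388/61 600/61]
step 1: x̄ = F·x = [690/61, 551/122]
step 1: P̄ = F·P·Fᵀ + Q = [2583/61 1128/61; 1128/61 1663/122]
step 1: y = z − H·x̄ = [1702/61]
step 1: S = H·P̄·Hᵀ + R = [13220/61]
step 1: K = P̄·Hᵀ·S⁻¹ = [-5493/13220; -1721/13220]
step 1: x' = x̄ + K·y = [-1863/6610, 2922/3305]
step 1: P' = (I − K·H)·P̄ = [65151/13220 89487/13220; 89487/13220 131649/13220]
step 2: x̄ = F·x = [5844/3305, -11433/6610]
step 2: P̄ = F·P·Fᵀ + Q = [141564/3305 68406/3305; 68406/3305 103763/6610]
step 2: y = z − H·x̄ = [5132/661]
step 2: S = H·P̄·Hᵀ + R = [134129/661]
step 2: K = P̄·Hᵀ·S⁻¹ = [-57576/134129; -20291/134129]
step 2: x' = x̄ + K·y = [-1049244/670645, -3895357/1341290]
step 2: P' = (I − K·H)·P̄ = [3650316/670645 5043654/670645; 5043654/670645 14826597/1341290]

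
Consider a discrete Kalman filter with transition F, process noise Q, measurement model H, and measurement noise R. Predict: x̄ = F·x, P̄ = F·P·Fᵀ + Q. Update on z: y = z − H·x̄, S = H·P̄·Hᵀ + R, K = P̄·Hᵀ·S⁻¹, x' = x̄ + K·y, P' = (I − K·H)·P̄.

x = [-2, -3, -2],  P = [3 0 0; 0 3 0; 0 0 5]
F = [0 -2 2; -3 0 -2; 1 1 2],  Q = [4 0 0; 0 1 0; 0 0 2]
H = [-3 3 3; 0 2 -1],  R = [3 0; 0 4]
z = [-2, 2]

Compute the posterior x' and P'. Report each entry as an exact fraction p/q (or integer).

x' = [47924/41713, 40927/41713, -3348/5959]
P' = [387648/41713 127426/41713 35852/5959; 127426/41713 61679/41713 9626/5959; 35852/5959 9626/5959 26640/5959]

x̄ = F·x = [2, 10, -9]
P̄ = F·P·Fᵀ + Q = [36 -20 14; -20 48 -29; 14 -29 28]
y = z − H·x̄ = [1, -27]
S = H·P̄·Hᵀ + R = [597 279; 279 340]
K = P̄·Hᵀ·S⁻¹ = [-9258/41713 972/41713; 1635/41713 13994/41713; 414/5959 -1847/5959]
x' = x̄ + K·y = [47924/41713, 40927/41713, -3348/5959]
P' = (I − K·H)·P̄ = [387648/41713 127426/41713 35852/5959; 127426/41713 61679/41713 9626/5959; 35852/5959 9626/5959 26640/5959]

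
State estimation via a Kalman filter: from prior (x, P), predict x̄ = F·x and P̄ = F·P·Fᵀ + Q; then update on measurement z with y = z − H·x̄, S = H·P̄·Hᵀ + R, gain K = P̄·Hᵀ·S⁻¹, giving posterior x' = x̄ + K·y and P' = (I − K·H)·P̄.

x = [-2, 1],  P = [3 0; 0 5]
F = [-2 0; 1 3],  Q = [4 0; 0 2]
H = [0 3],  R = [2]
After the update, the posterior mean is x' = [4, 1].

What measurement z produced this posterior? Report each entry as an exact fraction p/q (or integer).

z = [3]

x̄ = F·x = [4, 1]
P̄ = F·P·Fᵀ + Q = [16 -6; -6 50]
S = H·P̄·Hᵀ + R = [452]
K = P̄·Hᵀ·S⁻¹ = [-9/226; 75/226]
x' − x̄ = [0, 0] = K·y
y = (KᵀK)⁻¹·Kᵀ·(x' − x̄) = [0]
z = y + H·x̄ = [0] + [3] = [3]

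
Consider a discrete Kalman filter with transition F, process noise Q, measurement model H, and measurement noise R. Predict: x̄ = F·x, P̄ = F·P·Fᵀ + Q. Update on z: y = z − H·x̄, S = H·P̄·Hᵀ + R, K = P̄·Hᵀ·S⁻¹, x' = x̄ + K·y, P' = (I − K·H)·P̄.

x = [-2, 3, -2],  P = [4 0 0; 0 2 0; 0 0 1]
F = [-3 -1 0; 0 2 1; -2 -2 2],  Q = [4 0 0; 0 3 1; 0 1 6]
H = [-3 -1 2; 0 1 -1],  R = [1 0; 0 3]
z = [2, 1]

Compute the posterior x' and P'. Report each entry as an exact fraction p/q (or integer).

x̄ = F·x = [3, 4, -6]
P̄ = F·P·Fᵀ + Q = [42 -4 28; -4 12 -5; 28 -5 34]
y = z − H·x̄ = [27, -9]
S = H·P̄·Hᵀ + R = [187 1; 1 59]
K = P̄·Hᵀ·S⁻¹ = [-1931/5516 -2959/5516; -607/11032 3189/11032; -305/5516 -3641/5516]
x' = x̄ + K·y = [-4479/2758, -481/5516, -4281/2758]
P' = (I − K·H)·P̄ = [4769/2758 8929/5516 8903/2758; 8929/5516 72101/11032 31267/5516; 8903/2758 31267/5516 21095/2758]

x' = [-4479/2758, -481/5516, -4281/2758]
P' = [4769/2758 8929/5516 8903/2758; 8929/5516 72101/11032 31267/5516; 8903/2758 31267/5516 21095/2758]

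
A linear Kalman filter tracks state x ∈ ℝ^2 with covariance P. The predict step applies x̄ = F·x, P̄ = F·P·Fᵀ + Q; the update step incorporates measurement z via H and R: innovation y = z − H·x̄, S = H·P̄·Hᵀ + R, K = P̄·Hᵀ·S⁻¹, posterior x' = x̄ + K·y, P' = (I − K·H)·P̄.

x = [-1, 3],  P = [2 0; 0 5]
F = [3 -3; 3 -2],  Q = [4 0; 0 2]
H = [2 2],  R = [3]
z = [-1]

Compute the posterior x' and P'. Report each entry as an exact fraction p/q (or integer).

x' = [-70/163, -119/815]
P' = [341/163 -272/163; -272/163 1624/815]

x̄ = F·x = [-12, -9]
P̄ = F·P·Fᵀ + Q = [67 48; 48 40]
y = z − H·x̄ = [41]
S = H·P̄·Hᵀ + R = [815]
K = P̄·Hᵀ·S⁻¹ = [46/163; 176/815]
x' = x̄ + K·y = [-70/163, -119/815]
P' = (I − K·H)·P̄ = [341/163 -272/163; -272/163 1624/815]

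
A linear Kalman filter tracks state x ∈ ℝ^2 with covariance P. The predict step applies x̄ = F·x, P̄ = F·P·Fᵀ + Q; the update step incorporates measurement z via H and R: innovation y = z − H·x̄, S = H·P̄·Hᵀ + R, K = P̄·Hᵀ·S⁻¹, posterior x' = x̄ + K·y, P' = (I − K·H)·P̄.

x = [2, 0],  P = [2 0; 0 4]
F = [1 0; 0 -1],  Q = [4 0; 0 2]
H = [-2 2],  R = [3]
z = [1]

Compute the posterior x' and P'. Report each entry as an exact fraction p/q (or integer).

x' = [14/17, 20/17]
P' = [54/17 48/17; 48/17 54/17]

x̄ = F·x = [2, 0]
P̄ = F·P·Fᵀ + Q = [6 0; 0 6]
y = z − H·x̄ = [5]
S = H·P̄·Hᵀ + R = [51]
K = P̄·Hᵀ·S⁻¹ = [-4/17; 4/17]
x' = x̄ + K·y = [14/17, 20/17]
P' = (I − K·H)·P̄ = [54/17 48/17; 48/17 54/17]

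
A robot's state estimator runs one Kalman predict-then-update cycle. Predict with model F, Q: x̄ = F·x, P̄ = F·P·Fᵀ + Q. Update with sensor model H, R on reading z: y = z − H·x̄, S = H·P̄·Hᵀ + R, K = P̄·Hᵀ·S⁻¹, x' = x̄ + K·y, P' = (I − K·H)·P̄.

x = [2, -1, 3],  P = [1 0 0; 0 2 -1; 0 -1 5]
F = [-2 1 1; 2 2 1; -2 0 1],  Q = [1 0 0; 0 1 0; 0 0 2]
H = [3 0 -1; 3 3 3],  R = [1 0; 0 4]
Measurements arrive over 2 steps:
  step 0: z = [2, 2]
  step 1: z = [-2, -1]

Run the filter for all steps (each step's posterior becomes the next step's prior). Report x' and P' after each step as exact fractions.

step 0: x̄ = F·x = [-2, 5, -1]
step 0: P̄ = F·P·Fᵀ + Q = [10 2 8; 2 14 -1; 8 -1 11]
step 0: y = z − H·x̄ = [7, -4]
step 0: S = H·P̄·Hᵀ + R = [54 126; 126 481]
step 0: K = P̄·Hᵀ·S⁻¹ = [1511/5049 26/561; -2303/10098 86/561; -551/10098 71/561]
step 0: x' = x̄ + K·y = [-457/5049, 28177/10098, -19067/10098]
step 0: P' = (I − K·H)·P̄ = [3208/5049 -11009/5049 8113/5049; -11009/5049 87833/10098 -63751/10098; 8113/5049 -63751/10098 49229/10098]
step 1: x̄ = F·x = [1823/1683, 35459/10098, -17239/10098]
step 1: P̄ = F·P·Fᵀ + Q = [3805/561 8669/1683 -1621/1683; 8669/1683 70079/10098 -15865/10098; -1621/1683 -15865/10098 30185/10098]
step 1: y = z − H·x̄ = [-70249/10098, -16262/1683]
step 1: S = H·P̄·Hᵀ + R = [715049/10098 163870/1683; 163870/1683 113044/561]
step 1: K = P̄·Hᵀ·S⁻¹ = [2751081/12087899 2579727/48351596; 902617/12087899 1457028/12087899; -3325958/12087899 6755961/48351596]
step 1: x' = x̄ + K·y = [-12276741/12087899, 22088704/12087899, -13818204/12087899]
step 1: P' = (I − K·H)·P̄ = [8534691/48351596 -4923701/12087899 14599749/48351596; -4923701/12087899 22540125/12087899 -15673720/12087899; 14599749/48351596 -15673720/12087899 57103079/48351596]

step 0: x' = [-457/5049, 28177/10098, -19067/10098], P' = [3208/5049 -11009/5049 8113/5049; -11009/5049 87833/10098 -63751/10098; 8113/5049 -63751/10098 49229/10098]
step 1: x' = [-12276741/12087899, 22088704/12087899, -13818204/12087899], P' = [8534691/48351596 -4923701/12087899 14599749/48351596; -4923701/12087899 22540125/12087899 -15673720/12087899; 14599749/48351596 -15673720/12087899 57103079/48351596]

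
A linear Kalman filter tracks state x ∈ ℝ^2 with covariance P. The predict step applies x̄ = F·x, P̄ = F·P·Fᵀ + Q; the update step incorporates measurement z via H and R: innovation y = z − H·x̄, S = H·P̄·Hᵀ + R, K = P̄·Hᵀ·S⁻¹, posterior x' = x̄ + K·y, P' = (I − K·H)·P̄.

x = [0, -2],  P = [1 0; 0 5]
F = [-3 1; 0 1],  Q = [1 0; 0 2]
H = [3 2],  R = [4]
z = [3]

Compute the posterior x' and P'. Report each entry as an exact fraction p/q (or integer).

x̄ = F·x = [-2, -2]
P̄ = F·P·Fᵀ + Q = [15 5; 5 7]
y = z − H·x̄ = [13]
S = H·P̄·Hᵀ + R = [227]
K = P̄·Hᵀ·S⁻¹ = [55/227; 29/227]
x' = x̄ + K·y = [261/227, -77/227]
P' = (I − K·H)·P̄ = [380/227 -460/227; -460/227 748/227]

x' = [261/227, -77/227]
P' = [380/227 -460/227; -460/227 748/227]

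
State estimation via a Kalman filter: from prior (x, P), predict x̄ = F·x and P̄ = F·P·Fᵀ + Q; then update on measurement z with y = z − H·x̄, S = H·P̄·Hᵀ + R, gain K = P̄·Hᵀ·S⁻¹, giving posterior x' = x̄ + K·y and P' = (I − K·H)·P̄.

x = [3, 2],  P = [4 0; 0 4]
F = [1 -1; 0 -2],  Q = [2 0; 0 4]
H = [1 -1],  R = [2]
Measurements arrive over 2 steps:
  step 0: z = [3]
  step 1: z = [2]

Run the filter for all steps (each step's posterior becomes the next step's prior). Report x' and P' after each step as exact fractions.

step 0: x' = [3/4, -5/2], P' = [39/4 19/2; 19/2 11]
step 1: x' = [632/191, 280/191], P' = [714/191 708/191; 708/191 1068/191]

step 0: x̄ = F·x = [1, -4]
step 0: P̄ = F·P·Fᵀ + Q = [10 8; 8 20]
step 0: y = z − H·x̄ = [-2]
step 0: S = H·P̄·Hᵀ + R = [16]
step 0: K = P̄·Hᵀ·S⁻¹ = [1/8; -3/4]
step 0: x' = x̄ + K·y = [3/4, -5/2]
step 0: P' = (I − K·H)·P̄ = [39/4 19/2; 19/2 11]
step 1: x̄ = F·x = [13/4, 5]
step 1: P̄ = F·P·Fᵀ + Q = [15/4 3; 3 48]
step 1: y = z − H·x̄ = [15/4]
step 1: S = H·P̄·Hᵀ + R = [191/4]
step 1: K = P̄·Hᵀ·S⁻¹ = [3/191; -180/191]
step 1: x' = x̄ + K·y = [632/191, 280/191]
step 1: P' = (I − K·H)·P̄ = [714/191 708/191; 708/191 1068/191]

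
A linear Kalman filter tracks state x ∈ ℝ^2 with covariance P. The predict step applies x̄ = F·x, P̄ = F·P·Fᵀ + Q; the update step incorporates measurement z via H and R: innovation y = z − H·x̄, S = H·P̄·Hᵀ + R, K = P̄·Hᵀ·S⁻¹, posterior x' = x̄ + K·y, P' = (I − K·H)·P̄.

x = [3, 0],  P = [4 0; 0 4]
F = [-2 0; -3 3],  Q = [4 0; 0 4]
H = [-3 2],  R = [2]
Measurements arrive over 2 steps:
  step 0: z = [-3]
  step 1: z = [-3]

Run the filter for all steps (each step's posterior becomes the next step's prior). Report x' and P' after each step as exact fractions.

step 0: x' = [-64/11, -337/33], P' = [212/11 952/33; 952/33 4324/99]
step 1: x' = [-2142/1789, -29803/8945], P' = [3948/1789 5528/1789; 5528/1789 42972/8945]

step 0: x̄ = F·x = [-6, -9]
step 0: P̄ = F·P·Fᵀ + Q = [20 24; 24 76]
step 0: y = z − H·x̄ = [-3]
step 0: S = H·P̄·Hᵀ + R = [198]
step 0: K = P̄·Hᵀ·S⁻¹ = [-2/33; 40/99]
step 0: x' = x̄ + K·y = [-64/11, -337/33]
step 0: P' = (I − K·H)·P̄ = [212/11 952/33; 952/33 4324/99]
step 1: x̄ = F·x = [128/11, -145/11]
step 1: P̄ = F·P·Fᵀ + Q = [892/11 -632/11; -632/11 564/11]
step 1: y = z − H·x̄ = [641/11]
step 1: S = H·P̄·Hᵀ + R = [17890/11]
step 1: K = P̄·Hᵀ·S⁻¹ = [-394/1789; 1512/8945]
step 1: x' = x̄ + K·y = [-2142/1789, -29803/8945]
step 1: P' = (I − K·H)·P̄ = [3948/1789 5528/1789; 5528/1789 42972/8945]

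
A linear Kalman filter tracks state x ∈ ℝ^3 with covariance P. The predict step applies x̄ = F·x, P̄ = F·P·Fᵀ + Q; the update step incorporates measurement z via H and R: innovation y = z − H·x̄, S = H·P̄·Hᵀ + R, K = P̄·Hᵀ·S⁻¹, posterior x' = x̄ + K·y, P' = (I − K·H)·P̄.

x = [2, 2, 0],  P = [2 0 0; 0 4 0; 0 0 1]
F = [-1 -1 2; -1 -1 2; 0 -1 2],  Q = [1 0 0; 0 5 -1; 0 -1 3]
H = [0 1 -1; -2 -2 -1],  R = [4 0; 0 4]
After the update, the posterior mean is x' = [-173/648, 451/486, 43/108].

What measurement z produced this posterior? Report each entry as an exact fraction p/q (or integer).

x̄ = F·x = [-4, -4, -2]
P̄ = F·P·Fᵀ + Q = [11 10 8; 10 15 7; 8 7 11]
S = H·P̄·Hᵀ + R = [16 -16; -16 259]
K = P̄·Hᵀ·S⁻¹ = [-47/648 -16/81; 145/486 -49/243; -47/108 -5/27]
x' − x̄ = [2419/648, 2395/486, 259/108] = K·y
y = (KᵀK)⁻¹·Kᵀ·(x' − x̄) = [3, -20]
z = y + H·x̄ = [3, -20] + [-2, 18] = [1, -2]

z = [1, -2]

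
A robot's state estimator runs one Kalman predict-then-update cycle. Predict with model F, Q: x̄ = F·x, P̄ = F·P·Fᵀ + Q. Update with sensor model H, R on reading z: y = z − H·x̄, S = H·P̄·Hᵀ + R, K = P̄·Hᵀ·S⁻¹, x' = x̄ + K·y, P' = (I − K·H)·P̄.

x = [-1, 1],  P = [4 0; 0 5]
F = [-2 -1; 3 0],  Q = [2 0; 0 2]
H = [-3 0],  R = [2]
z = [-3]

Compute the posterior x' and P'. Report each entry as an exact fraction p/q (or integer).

x̄ = F·x = [1, -3]
P̄ = F·P·Fᵀ + Q = [23 -24; -24 38]
y = z − H·x̄ = [0]
S = H·P̄·Hᵀ + R = [209]
K = P̄·Hᵀ·S⁻¹ = [-69/209; 72/209]
x' = x̄ + K·y = [1, -3]
P' = (I − K·H)·P̄ = [46/209 -48/209; -48/209 2758/209]

x' = [1, -3]
P' = [46/209 -48/209; -48/209 2758/209]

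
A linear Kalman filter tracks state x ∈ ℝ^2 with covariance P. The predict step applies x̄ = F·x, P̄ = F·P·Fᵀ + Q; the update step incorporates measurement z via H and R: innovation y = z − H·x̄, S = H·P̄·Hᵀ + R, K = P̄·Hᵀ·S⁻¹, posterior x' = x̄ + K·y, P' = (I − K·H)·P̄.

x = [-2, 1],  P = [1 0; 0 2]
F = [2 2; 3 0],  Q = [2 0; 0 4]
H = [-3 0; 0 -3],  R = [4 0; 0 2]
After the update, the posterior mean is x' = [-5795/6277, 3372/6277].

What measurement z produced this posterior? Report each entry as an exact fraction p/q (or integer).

z = [3, -2]

x̄ = F·x = [-2, -6]
P̄ = F·P·Fᵀ + Q = [14 6; 6 13]
S = H·P̄·Hᵀ + R = [130 54; 54 119]
K = P̄·Hᵀ·S⁻¹ = [-2013/6277 -36/6277; -18/6277 -2049/6277]
x' − x̄ = [6759/6277, 41034/6277] = K·y
y = (KᵀK)⁻¹·Kᵀ·(x' − x̄) = [-3, -20]
z = y + H·x̄ = [-3, -20] + [6, 18] = [3, -2]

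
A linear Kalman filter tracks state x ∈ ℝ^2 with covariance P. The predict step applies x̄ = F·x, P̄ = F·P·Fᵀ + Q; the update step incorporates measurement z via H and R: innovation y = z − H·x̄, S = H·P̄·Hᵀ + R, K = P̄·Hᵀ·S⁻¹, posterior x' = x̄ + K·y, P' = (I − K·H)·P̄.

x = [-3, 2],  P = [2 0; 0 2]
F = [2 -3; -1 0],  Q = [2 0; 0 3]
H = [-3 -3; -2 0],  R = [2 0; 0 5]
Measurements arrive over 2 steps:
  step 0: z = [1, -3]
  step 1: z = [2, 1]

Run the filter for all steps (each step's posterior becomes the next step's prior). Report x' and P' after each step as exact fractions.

step 0: x̄ = F·x = [-12, 3]
step 0: P̄ = F·P·Fᵀ + Q = [28 -4; -4 5]
step 0: y = z − H·x̄ = [-26, -27]
step 0: S = H·P̄·Hᵀ + R = [227 144; 144 117]
step 0: K = P̄·Hᵀ·S⁻¹ = [-40/647 -2344/5823; -167/647 2248/5823]
step 0: x' = x̄ + K·y = [308/647, -461/647]
step 0: P' = (I − K·H)·P̄ = [5860/5823 -5620/5823; -5620/5823 6622/5823]
step 1: x̄ = F·x = [1999/647, -308/647]
step 1: P̄ = F·P·Fᵀ + Q = [162124/5823 -28580/5823; -28580/5823 23329/5823]
step 1: y = z − H·x̄ = [6367/647, 4645/647]
step 1: S = H·P̄·Hᵀ + R = [129587/647 267088/1941; 267088/1941 677611/5823]
step 1: K = P̄·Hᵀ·S⁻¹ = [-2003160/25461479 -9815032/25461479; -6032259/25461479 9280856/25461479]
step 1: x' = x̄ + K·y = [-11510737/25461479, -4853095/25461479]
step 1: P' = (I − K·H)·P̄ = [24537580/25461479 -23202140/25461479; -23202140/25461479 27223646/25461479]

step 0: x' = [308/647, -461/647], P' = [5860/5823 -5620/5823; -5620/5823 6622/5823]
step 1: x' = [-11510737/25461479, -4853095/25461479], P' = [24537580/25461479 -23202140/25461479; -23202140/25461479 27223646/25461479]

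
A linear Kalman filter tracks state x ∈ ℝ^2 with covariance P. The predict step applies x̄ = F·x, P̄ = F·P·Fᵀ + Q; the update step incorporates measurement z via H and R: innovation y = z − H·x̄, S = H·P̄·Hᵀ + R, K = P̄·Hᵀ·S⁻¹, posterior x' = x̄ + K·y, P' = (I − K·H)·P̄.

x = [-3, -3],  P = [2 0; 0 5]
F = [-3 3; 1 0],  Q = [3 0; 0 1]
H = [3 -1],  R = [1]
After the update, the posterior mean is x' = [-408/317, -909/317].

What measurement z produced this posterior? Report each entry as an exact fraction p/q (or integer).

z = [-1]

x̄ = F·x = [0, -3]
P̄ = F·P·Fᵀ + Q = [66 -6; -6 3]
S = H·P̄·Hᵀ + R = [634]
K = P̄·Hᵀ·S⁻¹ = [102/317; -21/634]
x' − x̄ = [-408/317, 42/317] = K·y
y = (KᵀK)⁻¹·Kᵀ·(x' − x̄) = [-4]
z = y + H·x̄ = [-4] + [3] = [-1]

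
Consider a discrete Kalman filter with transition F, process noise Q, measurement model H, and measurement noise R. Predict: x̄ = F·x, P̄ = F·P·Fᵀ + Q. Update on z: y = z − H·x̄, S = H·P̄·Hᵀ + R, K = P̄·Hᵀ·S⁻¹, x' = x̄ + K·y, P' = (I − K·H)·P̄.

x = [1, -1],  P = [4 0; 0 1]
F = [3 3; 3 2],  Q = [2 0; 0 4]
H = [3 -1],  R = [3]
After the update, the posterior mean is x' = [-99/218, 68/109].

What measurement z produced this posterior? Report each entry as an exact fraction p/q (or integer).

z = [-2]

x̄ = F·x = [0, 1]
P̄ = F·P·Fᵀ + Q = [47 42; 42 44]
S = H·P̄·Hᵀ + R = [218]
K = P̄·Hᵀ·S⁻¹ = [99/218; 41/109]
x' − x̄ = [-99/218, -41/109] = K·y
y = (KᵀK)⁻¹·Kᵀ·(x' − x̄) = [-1]
z = y + H·x̄ = [-1] + [-1] = [-2]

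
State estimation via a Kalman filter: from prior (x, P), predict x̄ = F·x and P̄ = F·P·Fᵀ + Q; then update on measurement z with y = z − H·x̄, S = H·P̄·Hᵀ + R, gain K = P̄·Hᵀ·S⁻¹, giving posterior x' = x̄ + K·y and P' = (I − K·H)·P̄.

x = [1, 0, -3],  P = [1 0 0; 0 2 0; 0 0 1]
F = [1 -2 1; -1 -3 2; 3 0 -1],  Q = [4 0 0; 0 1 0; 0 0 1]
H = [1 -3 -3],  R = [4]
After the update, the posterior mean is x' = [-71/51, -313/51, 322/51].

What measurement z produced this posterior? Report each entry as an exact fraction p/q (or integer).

x̄ = F·x = [-2, -7, 6]
P̄ = F·P·Fᵀ + Q = [14 13 2; 13 24 -5; 2 -5 11]
S = H·P̄·Hᵀ + R = [153]
K = P̄·Hᵀ·S⁻¹ = [-31/153; -44/153; -16/153]
x' − x̄ = [31/51, 44/51, 16/51] = K·y
y = (KᵀK)⁻¹·Kᵀ·(x' − x̄) = [-3]
z = y + H·x̄ = [-3] + [1] = [-2]

z = [-2]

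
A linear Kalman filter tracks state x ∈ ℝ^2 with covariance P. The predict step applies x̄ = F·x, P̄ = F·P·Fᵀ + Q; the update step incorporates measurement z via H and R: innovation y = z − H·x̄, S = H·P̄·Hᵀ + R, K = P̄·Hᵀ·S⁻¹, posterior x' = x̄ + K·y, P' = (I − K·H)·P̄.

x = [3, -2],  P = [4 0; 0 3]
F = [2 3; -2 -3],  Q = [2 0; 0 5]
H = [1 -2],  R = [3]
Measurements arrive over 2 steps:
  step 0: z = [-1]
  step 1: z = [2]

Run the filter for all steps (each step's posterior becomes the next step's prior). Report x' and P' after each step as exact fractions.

step 0: x̄ = F·x = [0, 0]
step 0: P̄ = F·P·Fᵀ + Q = [45 -43; -43 48]
step 0: y = z − H·x̄ = [-1]
step 0: S = H·P̄·Hᵀ + R = [412]
step 0: K = P̄·Hᵀ·S⁻¹ = [131/412; -139/412]
step 0: x' = x̄ + K·y = [-131/412, 139/412]
step 0: P' = (I − K·H)·P̄ = [1379/412 493/412; 493/412 455/412]
step 1: x̄ = F·x = [155/412, -155/412]
step 1: P̄ = F·P·Fᵀ + Q = [16351/412 -15527/412; -15527/412 17587/412]
step 1: y = z − H·x̄ = [359/412]
step 1: S = H·P̄·Hᵀ + R = [150043/412]
step 1: K = P̄·Hᵀ·S⁻¹ = [2495/7897; -50701/150043]
step 1: x' = x̄ + K·y = [5145/7897, -100627/150043]
step 1: P' = (I − K·H)·P̄ = [26331/7897 9423/7897; 9423/7897 165570/150043]

step 0: x' = [-131/412, 139/412], P' = [1379/412 493/412; 493/412 455/412]
step 1: x' = [5145/7897, -100627/150043], P' = [26331/7897 9423/7897; 9423/7897 165570/150043]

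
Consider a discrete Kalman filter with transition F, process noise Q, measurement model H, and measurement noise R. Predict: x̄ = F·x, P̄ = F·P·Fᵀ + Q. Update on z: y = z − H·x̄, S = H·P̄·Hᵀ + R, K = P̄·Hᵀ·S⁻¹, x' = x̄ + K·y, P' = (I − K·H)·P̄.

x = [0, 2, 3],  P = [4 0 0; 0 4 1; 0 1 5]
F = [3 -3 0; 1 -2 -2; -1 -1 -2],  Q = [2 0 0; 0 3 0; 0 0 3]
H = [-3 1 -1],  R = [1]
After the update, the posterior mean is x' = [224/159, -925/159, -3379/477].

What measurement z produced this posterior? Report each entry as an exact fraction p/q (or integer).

z = [-3]

x̄ = F·x = [-6, -10, -8]
P̄ = F·P·Fᵀ + Q = [74 42 6; 42 51 30; 6 30 35]
S = H·P̄·Hᵀ + R = [477]
K = P̄·Hᵀ·S⁻¹ = [-62/159; -35/159; -23/477]
x' − x̄ = [1178/159, 665/159, 437/477] = K·y
y = (KᵀK)⁻¹·Kᵀ·(x' − x̄) = [-19]
z = y + H·x̄ = [-19] + [16] = [-3]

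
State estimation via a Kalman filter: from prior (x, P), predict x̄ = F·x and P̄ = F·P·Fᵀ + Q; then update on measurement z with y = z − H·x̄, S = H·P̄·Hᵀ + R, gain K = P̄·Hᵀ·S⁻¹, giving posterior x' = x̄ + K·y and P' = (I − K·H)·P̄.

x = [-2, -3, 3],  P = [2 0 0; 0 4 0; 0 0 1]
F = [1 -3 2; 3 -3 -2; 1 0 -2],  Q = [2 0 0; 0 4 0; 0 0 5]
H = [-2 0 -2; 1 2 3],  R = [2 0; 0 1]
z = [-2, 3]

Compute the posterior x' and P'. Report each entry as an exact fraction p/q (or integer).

x̄ = F·x = [13, -3, -8]
P̄ = F·P·Fᵀ + Q = [44 38 -2; 38 62 10; -2 10 11]
y = z − H·x̄ = [8, 20]
S = H·P̄·Hᵀ + R = [206 -330; -330 652]
K = P̄·Hᵀ·S⁻¹ = [-4287/6353 -1059/6353; 192/6353 1968/6353; 2547/12706 2283/12706]
x' = x̄ + K·y = [27113/6353, 21837/6353, -17806/6353]
P' = (I − K·H)·P̄ = [40150/6353 33190/6353 -35863/6353; 33190/6353 34462/6353 -33382/6353; -35863/6353 -33382/6353 69179/12706]

x' = [27113/6353, 21837/6353, -17806/6353]
P' = [40150/6353 33190/6353 -35863/6353; 33190/6353 34462/6353 -33382/6353; -35863/6353 -33382/6353 69179/12706]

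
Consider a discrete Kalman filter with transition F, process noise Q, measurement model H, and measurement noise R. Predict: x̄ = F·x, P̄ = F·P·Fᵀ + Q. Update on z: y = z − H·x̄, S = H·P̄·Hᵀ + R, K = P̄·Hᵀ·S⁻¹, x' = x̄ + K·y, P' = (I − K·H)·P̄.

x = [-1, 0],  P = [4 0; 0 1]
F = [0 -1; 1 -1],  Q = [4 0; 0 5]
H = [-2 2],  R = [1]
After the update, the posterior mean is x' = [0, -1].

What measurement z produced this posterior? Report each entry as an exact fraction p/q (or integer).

x̄ = F·x = [0, -1]
P̄ = F·P·Fᵀ + Q = [5 1; 1 10]
S = H·P̄·Hᵀ + R = [53]
K = P̄·Hᵀ·S⁻¹ = [-8/53; 18/53]
x' − x̄ = [0, 0] = K·y
y = (KᵀK)⁻¹·Kᵀ·(x' − x̄) = [0]
z = y + H·x̄ = [0] + [-2] = [-2]

z = [-2]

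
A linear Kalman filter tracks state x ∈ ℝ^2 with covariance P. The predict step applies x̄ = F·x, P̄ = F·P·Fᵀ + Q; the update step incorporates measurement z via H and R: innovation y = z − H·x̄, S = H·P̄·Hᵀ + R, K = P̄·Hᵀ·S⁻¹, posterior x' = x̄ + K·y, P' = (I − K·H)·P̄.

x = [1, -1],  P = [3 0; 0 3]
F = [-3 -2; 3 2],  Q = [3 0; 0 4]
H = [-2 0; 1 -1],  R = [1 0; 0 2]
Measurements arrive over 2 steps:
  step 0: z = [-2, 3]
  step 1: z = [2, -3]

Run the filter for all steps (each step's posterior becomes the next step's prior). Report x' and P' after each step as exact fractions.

step 0: x' = [572/547, -2813/1641], P' = [123/547 69/547; 69/547 2651/1641]
step 1: x' = [-820665/789281, 1313908/789281], P' = [177219/789281 101737/789281; 101737/789281 1256941/789281]

step 0: x̄ = F·x = [-1, 1]
step 0: P̄ = F·P·Fᵀ + Q = [42 -39; -39 43]
step 0: y = z − H·x̄ = [-4, 5]
step 0: S = H·P̄·Hᵀ + R = [169 -162; -162 165]
step 0: K = P̄·Hᵀ·S⁻¹ = [-246/547 27/547; -138/547 -1222/1641]
step 0: x' = x̄ + K·y = [572/547, -2813/1641]
step 0: P' = (I − K·H)·P̄ = [123/547 69/547; 69/547 2651/1641]
step 1: x̄ = F·x = [478/1641, -478/1641]
step 1: P̄ = F·P·Fᵀ + Q = [21332/1641 -16409/1641; -16409/1641 22973/1641]
step 1: y = z − H·x̄ = [4238/1641, -5879/1641]
step 1: S = H·P̄·Hᵀ + R = [86969/1641 -75482/1641; -75482/1641 80405/1641]
step 1: K = P̄·Hᵀ·S⁻¹ = [-354438/789281 37741/789281; -203474/789281 -577602/789281]
step 1: x' = x̄ + K·y = [-820665/789281, 1313908/789281]
step 1: P' = (I − K·H)·P̄ = [177219/789281 101737/789281; 101737/789281 1256941/789281]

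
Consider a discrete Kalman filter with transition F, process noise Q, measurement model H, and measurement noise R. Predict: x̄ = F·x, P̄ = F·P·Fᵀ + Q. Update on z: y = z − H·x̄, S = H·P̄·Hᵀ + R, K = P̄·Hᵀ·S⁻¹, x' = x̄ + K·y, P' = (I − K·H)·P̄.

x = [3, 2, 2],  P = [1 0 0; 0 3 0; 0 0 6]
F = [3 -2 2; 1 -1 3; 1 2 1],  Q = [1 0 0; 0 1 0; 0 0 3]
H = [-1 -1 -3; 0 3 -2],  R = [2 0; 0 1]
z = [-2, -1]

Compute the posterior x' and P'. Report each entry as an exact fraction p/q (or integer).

x' = [85580/17511, -4504/5837, -11018/17511]
P' = [1275823/157599 -72493/52533 -344638/157599; -72493/52533 6556/17511 23461/52533; -344638/157599 23461/52533 117667/157599]

x̄ = F·x = [9, 7, 9]
P̄ = F·P·Fᵀ + Q = [46 45 3; 45 59 13; 3 13 22]
y = z − H·x̄ = [41, -4]
S = H·P̄·Hᵀ + R = [491 -265; -265 464]
K = P̄·Hᵀ·S⁻¹ = [-12215/157599 36839/157599; -8779/52533 12082/52533; -39373/157599 -24185/157599]
x' = x̄ + K·y = [85580/17511, -4504/5837, -11018/17511]
P' = (I − K·H)·P̄ = [1275823/157599 -72493/52533 -344638/157599; -72493/52533 6556/17511 23461/52533; -344638/157599 23461/52533 117667/157599]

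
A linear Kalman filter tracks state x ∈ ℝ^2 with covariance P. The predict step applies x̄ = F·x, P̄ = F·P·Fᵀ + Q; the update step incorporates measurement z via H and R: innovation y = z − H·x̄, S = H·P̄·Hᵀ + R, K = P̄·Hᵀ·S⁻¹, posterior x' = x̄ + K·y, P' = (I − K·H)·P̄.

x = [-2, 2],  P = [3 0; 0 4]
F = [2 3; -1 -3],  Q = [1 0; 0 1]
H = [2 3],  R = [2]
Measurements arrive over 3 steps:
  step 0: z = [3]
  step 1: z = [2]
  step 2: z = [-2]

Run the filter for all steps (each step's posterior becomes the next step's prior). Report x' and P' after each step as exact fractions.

step 0: x' = [-100/27, 10/3], P' = [931/27 -70/3; -70/3 16]
step 1: x' = [5514/2251, -2246/2251], P' = [6524/2251 -4363/2251; -4363/2251 3415/2251]
step 2: x' = [92982/48601, -88804/48601], P' = [145218/48601 -96844/48601; -96844/48601 74884/48601]

step 0: x̄ = F·x = [2, -4]
step 0: P̄ = F·P·Fᵀ + Q = [49 -42; -42 40]
step 0: y = z − H·x̄ = [11]
step 0: S = H·P̄·Hᵀ + R = [54]
step 0: K = P̄·Hᵀ·S⁻¹ = [-14/27; 2/3]
step 0: x' = x̄ + K·y = [-100/27, 10/3]
step 0: P' = (I − K·H)·P̄ = [931/27 -70/3; -70/3 16]
step 1: x̄ = F·x = [70/27, -170/27]
step 1: P̄ = F·P·Fᵀ + Q = [79/27 -80/27; -80/27 1066/27]
step 1: y = z − H·x̄ = [424/27]
step 1: S = H·P̄·Hᵀ + R = [9004/27]
step 1: K = P̄·Hᵀ·S⁻¹ = [-41/4502; 1519/4502]
step 1: x' = x̄ + K·y = [5514/2251, -2246/2251]
step 1: P' = (I − K·H)·P̄ = [6524/2251 -4363/2251; -4363/2251 3415/2251]
step 2: x̄ = F·x = [4290/2251, 1224/2251]
step 2: P̄ = F·P·Fᵀ + Q = [6726/2251 -4516/2251; -4516/2251 13332/2251]
step 2: y = z − H·x̄ = [-16754/2251]
step 2: S = H·P̄·Hᵀ + R = [97202/2251]
step 2: K = P̄·Hᵀ·S⁻¹ = [-48/48601; 15482/48601]
step 2: x' = x̄ + K·y = [92982/48601, -88804/48601]
step 2: P' = (I − K·H)·P̄ = [145218/48601 -96844/48601; -96844/48601 74884/48601]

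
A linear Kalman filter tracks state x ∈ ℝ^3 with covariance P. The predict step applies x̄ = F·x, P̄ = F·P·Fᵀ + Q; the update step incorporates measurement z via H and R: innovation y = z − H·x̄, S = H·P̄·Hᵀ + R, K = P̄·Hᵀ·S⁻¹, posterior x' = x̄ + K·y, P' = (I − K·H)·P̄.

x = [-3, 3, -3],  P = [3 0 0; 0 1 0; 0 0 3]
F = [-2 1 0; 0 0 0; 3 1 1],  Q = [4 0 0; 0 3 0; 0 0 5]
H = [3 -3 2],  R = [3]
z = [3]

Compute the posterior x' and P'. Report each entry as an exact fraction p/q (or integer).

x̄ = F·x = [9, 0, -9]
P̄ = F·P·Fᵀ + Q = [17 0 -17; 0 3 0; -17 0 36]
y = z − H·x̄ = [-6]
S = H·P̄·Hᵀ + R = [123]
K = P̄·Hᵀ·S⁻¹ = [17/123; -3/41; 7/41]
x' = x̄ + K·y = [335/41, 18/41, -411/41]
P' = (I − K·H)·P̄ = [1802/123 51/41 -816/41; 51/41 96/41 63/41; -816/41 63/41 1329/41]

x' = [335/41, 18/41, -411/41]
P' = [1802/123 51/41 -816/41; 51/41 96/41 63/41; -816/41 63/41 1329/41]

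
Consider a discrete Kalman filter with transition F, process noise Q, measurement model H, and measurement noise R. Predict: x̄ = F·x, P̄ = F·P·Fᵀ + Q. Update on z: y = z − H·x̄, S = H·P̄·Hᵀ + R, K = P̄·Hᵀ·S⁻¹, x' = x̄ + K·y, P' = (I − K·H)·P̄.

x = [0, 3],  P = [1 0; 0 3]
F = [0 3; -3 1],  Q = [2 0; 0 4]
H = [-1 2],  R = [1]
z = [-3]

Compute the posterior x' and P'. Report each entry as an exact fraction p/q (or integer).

x' = [9, 3]
P' = [1561/58 775/58; 775/58 399/58]

x̄ = F·x = [9, 3]
P̄ = F·P·Fᵀ + Q = [29 9; 9 16]
y = z − H·x̄ = [0]
S = H·P̄·Hᵀ + R = [58]
K = P̄·Hᵀ·S⁻¹ = [-11/58; 23/58]
x' = x̄ + K·y = [9, 3]
P' = (I − K·H)·P̄ = [1561/58 775/58; 775/58 399/58]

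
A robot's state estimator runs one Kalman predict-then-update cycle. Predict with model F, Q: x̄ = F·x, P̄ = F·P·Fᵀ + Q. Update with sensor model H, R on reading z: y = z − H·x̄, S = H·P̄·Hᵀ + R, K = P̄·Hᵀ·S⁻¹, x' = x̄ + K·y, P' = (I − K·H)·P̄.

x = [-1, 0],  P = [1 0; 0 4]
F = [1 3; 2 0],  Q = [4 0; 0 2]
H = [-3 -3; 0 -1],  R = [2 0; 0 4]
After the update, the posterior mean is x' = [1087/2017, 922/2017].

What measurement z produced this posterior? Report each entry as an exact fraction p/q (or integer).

x̄ = F·x = [-1, -2]
P̄ = F·P·Fᵀ + Q = [41 2; 2 6]
S = H·P̄·Hᵀ + R = [461 24; 24 10]
K = P̄·Hᵀ·S⁻¹ = [-621/2017 1087/2017; -48/2017 -1095/2017]
x' − x̄ = [3104/2017, 4956/2017] = K·y
y = (KᵀK)⁻¹·Kᵀ·(x' − x̄) = [-12, -4]
z = y + H·x̄ = [-12, -4] + [9, 2] = [-3, -2]

z = [-3, -2]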